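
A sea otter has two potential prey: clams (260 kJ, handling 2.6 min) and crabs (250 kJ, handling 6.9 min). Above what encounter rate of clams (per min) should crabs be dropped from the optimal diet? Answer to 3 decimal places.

Drop crabs once their profitability E₂/h₂ falls below the rate achievable on clams alone: E₂/h₂ = λE₁/(1 + λh₁).
Solve for λ: λE₁h₂ = E₂(1 + λh₁) → λ(E₁h₂ − E₂h₁) = E₂ → λ = E₂/(E₁h₂ − E₂h₁).
λ = 250/(260×6.9 − 250×2.6) = 250/1144 = 0.2185 per min.

0.219 per min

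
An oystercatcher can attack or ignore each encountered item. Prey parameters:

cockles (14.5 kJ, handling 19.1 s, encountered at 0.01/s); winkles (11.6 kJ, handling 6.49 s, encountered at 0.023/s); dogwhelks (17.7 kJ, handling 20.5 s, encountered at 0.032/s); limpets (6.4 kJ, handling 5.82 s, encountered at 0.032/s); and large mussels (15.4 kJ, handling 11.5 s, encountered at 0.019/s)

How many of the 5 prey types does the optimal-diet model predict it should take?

E/h in descending order: winkles 1.79, large mussels 1.34, limpets 1.1, dogwhelks 0.863, cockles 0.759 kJ/s. The optimal diet is the largest prefix of this list for which every included type satisfies E_i/h_i > R on the types above it.
Rate on top 1: 0.2321. large mussels: 1.34 > 0.2321 → include.
Rate on top 2: 0.409. limpets: 1.1 > 0.409 → include.
Rate on top 3: 0.4918. dogwhelks: 0.863 > 0.4918 → include.
Rate on top 4: 0.6021. cockles: 0.759 > 0.6021 → include.
Optimal diet: winkles, large mussels, limpets, dogwhelks, cockles — 5 of 5 types.

5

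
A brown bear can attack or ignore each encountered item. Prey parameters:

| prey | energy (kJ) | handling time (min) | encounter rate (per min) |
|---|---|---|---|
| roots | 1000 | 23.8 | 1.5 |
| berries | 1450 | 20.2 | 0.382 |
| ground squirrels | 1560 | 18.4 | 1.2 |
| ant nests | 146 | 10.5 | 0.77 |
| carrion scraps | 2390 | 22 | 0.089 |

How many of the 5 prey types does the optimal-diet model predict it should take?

Profitabilities (E/h, kJ/min): carrion scraps 109, ground squirrels 84.8, berries 71.8, roots 42, ant nests 13.9. Add prey in this order while the next type's profitability exceeds the intake rate on those already taken.
Rate on top 1: 71.91. ground squirrels: 84.8 > 71.91 → include.
Rate on top 2: 83.26. berries: 71.8 < 83.26 → exclude; stop.
Optimal diet: carrion scraps, ground squirrels — 2 of 5 types.

2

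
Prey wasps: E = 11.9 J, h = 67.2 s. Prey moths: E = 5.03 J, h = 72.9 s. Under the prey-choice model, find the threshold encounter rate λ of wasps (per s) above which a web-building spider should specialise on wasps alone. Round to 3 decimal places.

Drop moths once their profitability E₂/h₂ falls below the rate achievable on wasps alone: E₂/h₂ = λE₁/(1 + λh₁).
Solve for λ: λE₁h₂ = E₂(1 + λh₁) → λ(E₁h₂ − E₂h₁) = E₂ → λ = E₂/(E₁h₂ − E₂h₁).
λ = 5.03/(11.9×72.9 − 5.03×67.2) = 5.03/529.5 = 0.0095 per s.

0.009 per s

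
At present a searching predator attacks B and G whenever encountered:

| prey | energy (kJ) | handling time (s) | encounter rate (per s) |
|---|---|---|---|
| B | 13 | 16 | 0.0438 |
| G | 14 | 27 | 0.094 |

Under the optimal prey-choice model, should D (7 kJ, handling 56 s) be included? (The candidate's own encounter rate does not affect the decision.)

No

On B and G alone, R = ΣλE/(1+Σλh) = 1.885/4.239 = 0.4448 kJ/s.
D: E/h = 7/56 = 0.125 kJ/s.
0.125 < 0.4448, so adding D would lower the average — exclude it.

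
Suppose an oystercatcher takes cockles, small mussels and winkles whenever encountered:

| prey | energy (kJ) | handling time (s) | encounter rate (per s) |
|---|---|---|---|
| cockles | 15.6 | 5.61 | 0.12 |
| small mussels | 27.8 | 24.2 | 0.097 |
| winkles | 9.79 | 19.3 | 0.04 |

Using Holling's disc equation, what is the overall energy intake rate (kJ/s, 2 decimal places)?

Energy encountered per unit search time: 0.12×15.6 + 0.097×27.8 + 0.04×9.79 = 4.96 kJ/s.
Handling time per unit search time: 0.12×5.61 + 0.097×24.2 + 0.04×19.3 = 3.793.
Rate = 4.96/(1 + 3.793) = 1.035 kJ/s.

1.03 kJ/s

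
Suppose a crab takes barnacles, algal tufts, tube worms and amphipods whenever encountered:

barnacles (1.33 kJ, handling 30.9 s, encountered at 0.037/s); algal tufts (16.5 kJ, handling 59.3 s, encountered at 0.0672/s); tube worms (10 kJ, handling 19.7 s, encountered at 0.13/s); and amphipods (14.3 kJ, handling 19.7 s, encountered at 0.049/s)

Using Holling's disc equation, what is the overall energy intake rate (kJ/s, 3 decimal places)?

R = Σλ_iE_i / (1 + Σλ_ih_i)
Numerator: 0.037×1.33 + 0.0672×16.5 + 0.13×10 + 0.049×14.3 = 3.159
Denominator: 1 + 0.037×30.9 + 0.0672×59.3 + 0.13×19.7 + 0.049×19.7 = 9.655
R = 3.159/9.655 = 0.3272 kJ/s

0.327 kJ/s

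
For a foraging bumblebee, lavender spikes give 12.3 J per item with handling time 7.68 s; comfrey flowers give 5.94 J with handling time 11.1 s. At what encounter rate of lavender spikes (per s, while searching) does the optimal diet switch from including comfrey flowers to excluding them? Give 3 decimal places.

0.065 per s

Drop comfrey flowers once their profitability E₂/h₂ falls below the rate achievable on lavender spikes alone: E₂/h₂ = λE₁/(1 + λh₁).
Solve for λ: λE₁h₂ = E₂(1 + λh₁) → λ(E₁h₂ − E₂h₁) = E₂ → λ = E₂/(E₁h₂ − E₂h₁).
λ = 5.94/(12.3×11.1 − 5.94×7.68) = 5.94/90.91 = 0.06534 per s.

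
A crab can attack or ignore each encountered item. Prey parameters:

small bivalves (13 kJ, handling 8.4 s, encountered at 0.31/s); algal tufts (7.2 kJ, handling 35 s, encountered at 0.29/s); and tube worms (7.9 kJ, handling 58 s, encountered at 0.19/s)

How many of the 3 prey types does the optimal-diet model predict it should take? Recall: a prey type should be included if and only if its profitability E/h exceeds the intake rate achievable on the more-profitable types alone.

1

Profitabilities (E/h, kJ/s): small bivalves 1.55, algal tufts 0.206, tube worms 0.136. Add prey in this order while the next type's profitability exceeds the intake rate on those already taken.
Rate on top 1: 1.118. algal tufts: 0.206 < 1.118 → exclude; stop.
Optimal diet: small bivalves — 1 of 3 types.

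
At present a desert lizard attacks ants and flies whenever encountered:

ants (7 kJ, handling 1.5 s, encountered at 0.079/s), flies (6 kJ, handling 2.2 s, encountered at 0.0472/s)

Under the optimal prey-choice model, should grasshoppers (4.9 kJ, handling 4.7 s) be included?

Yes

Intake rate on the current diet: R = (0.079×7 + 0.0472×6) / (1 + 0.079×1.5 + 0.0472×2.2) = 0.8362/1.222 = 0.6841 kJ/s.
Profitability of grasshoppers: 4.9/4.7 = 1.043 kJ/s.
Since 1.043 > R, including grasshoppers increases the long-run rate.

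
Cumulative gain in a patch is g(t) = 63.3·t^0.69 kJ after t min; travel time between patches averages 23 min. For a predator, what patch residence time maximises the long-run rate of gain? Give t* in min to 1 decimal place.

51.2 min

Optimal t* satisfies g'(t*) = g(t*)/(T + t*).
g'(t) = 0.69·63.3·t^-0.31. Setting 0.69·63.3·t^-0.31 = 63.3·t^0.69/(23+t) gives 0.69(23+t) = t, so 0.31·t = 0.69×23.
t* = 0.69×23/0.31 = 51.19 min.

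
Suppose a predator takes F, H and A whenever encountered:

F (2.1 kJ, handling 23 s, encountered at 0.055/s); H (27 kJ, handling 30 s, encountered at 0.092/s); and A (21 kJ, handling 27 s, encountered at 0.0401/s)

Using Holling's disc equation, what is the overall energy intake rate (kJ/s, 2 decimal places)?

0.56 kJ/s

R = Σλ_iE_i / (1 + Σλ_ih_i)
Numerator: 0.055×2.1 + 0.092×27 + 0.0401×21 = 3.442
Denominator: 1 + 0.055×23 + 0.092×30 + 0.0401×27 = 6.108
R = 3.442/6.108 = 0.5635 kJ/s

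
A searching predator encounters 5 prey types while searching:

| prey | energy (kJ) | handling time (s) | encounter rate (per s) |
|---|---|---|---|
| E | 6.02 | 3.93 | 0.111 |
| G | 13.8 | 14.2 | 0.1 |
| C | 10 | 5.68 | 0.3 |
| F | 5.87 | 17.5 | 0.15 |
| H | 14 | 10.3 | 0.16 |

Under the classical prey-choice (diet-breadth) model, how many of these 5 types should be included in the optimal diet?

E/h in descending order: C 1.76, E 1.53, H 1.36, G 0.972, F 0.335 kJ/s. The optimal diet is the largest prefix of this list for which every included type satisfies E_i/h_i > R on the types above it.
Rate on top 1: 1.109. E: 1.53 > 1.109 → include.
Rate on top 2: 1.168. H: 1.36 > 1.168 → include.
Rate on top 3: 1.234. G: 0.972 < 1.234 → exclude; stop.
Optimal diet: C, E, H — 3 of 5 types.

3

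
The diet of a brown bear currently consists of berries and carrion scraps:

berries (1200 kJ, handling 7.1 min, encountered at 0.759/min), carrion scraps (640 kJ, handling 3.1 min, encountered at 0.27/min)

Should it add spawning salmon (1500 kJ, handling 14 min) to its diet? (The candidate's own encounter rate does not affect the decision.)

Intake rate on the current diet: R = (0.759×1200 + 0.27×640) / (1 + 0.759×7.1 + 0.27×3.1) = 1084/7.226 = 150 kJ/min.
Profitability of spawning salmon: 1500/14 = 107.1 kJ/min.
Since 107.1 < R, time spent handling spawning salmon is better spent searching.

No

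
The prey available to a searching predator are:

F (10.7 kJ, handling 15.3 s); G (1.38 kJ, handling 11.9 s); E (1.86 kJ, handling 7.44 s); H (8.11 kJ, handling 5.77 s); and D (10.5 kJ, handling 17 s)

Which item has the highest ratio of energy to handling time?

H

Profitability E/h (kJ/s): F = 10.7/15.3 = 0.699, G = 1.38/11.9 = 0.116, E = 1.86/7.44 = 0.25, H = 8.11/5.77 = 1.41, D = 10.5/17 = 0.618.
Ranked: H > F > D > E > G.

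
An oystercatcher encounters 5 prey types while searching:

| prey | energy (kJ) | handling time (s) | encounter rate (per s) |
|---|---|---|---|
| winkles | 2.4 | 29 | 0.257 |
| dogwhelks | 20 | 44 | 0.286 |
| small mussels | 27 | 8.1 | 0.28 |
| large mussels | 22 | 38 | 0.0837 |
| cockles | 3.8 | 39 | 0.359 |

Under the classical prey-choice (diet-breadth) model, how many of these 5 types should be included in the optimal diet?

Profitabilities (E/h, kJ/s): small mussels 3.33, large mussels 0.579, dogwhelks 0.455, cockles 0.0974, winkles 0.0828. Add prey in this order while the next type's profitability exceeds the intake rate on those already taken.
Rate on top 1: 2.313. large mussels: 0.579 < 2.313 → exclude; stop.
Optimal diet: small mussels — 1 of 5 types.

1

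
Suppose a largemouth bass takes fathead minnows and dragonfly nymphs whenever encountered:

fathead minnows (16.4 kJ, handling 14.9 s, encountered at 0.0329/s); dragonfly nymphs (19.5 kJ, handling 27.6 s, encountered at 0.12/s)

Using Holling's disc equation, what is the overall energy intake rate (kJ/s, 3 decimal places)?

0.600 kJ/s

R = (0.0329×16.4 + 0.12×19.5) / (1 + 0.0329×14.9 + 0.12×27.6) = 2.88/4.802 = 0.5996 kJ/s.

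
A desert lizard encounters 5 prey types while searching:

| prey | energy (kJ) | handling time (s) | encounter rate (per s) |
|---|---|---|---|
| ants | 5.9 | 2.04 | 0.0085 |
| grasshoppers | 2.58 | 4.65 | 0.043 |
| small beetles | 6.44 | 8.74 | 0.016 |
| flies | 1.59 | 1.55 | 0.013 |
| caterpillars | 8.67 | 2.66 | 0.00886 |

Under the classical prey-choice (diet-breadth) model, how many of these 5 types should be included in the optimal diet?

5

Rank by E/h (kJ/s): caterpillars 3.26, ants 2.89, flies 1.03, small beetles 0.737, grasshoppers 0.555. Include each in turn until the next type's E/h falls below the running intake rate.
Rate on top 1: 0.07505. ants: 2.89 > 0.07505 → include.
Rate on top 2: 0.122. flies: 1.03 > 0.122 → include.
Rate on top 3: 0.1391. small beetles: 0.737 > 0.1391 → include.
Rate on top 4: 0.2087. grasshoppers: 0.555 > 0.2087 → include.
Optimal diet: caterpillars, ants, flies, small beetles, grasshoppers — 5 of 5 types.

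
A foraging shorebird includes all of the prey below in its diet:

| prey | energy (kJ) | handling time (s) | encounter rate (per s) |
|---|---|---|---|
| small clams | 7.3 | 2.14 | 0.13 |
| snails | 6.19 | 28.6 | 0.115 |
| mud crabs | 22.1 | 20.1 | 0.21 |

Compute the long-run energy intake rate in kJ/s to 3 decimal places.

R = (0.13×7.3 + 0.115×6.19 + 0.21×22.1) / (1 + 0.13×2.14 + 0.115×28.6 + 0.21×20.1) = 6.302/8.788 = 0.7171 kJ/s.

0.717 kJ/s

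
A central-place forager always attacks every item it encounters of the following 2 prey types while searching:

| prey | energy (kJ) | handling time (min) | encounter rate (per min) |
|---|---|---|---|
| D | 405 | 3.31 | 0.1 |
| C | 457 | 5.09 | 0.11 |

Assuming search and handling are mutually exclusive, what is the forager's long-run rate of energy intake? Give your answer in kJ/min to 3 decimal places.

Energy encountered per unit search time: 0.1×405 + 0.11×457 = 90.77 kJ/min.
Handling time per unit search time: 0.1×3.31 + 0.11×5.09 = 0.8909.
Rate = 90.77/(1 + 0.8909) = 48 kJ/min.

48.004 kJ/min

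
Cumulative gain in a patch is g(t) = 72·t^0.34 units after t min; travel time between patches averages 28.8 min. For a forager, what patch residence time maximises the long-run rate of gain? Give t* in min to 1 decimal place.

Maximise g(t)/(T+t): set derivative to zero → g'(t)(T+t) = g(t).
g'(t) = 0.34·72·t^-0.66. Setting 0.34·72·t^-0.66 = 72·t^0.34/(28.8+t) gives 0.34(28.8+t) = t, so 0.66·t = 0.34×28.8.
t* = 0.34×28.8/0.66 = 14.84 min.

14.8 min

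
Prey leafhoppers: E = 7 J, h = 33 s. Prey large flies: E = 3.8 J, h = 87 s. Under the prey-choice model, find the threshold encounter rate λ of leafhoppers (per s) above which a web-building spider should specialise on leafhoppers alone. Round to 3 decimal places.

At the threshold, the rate on leafhoppers alone equals the profitability of large flies: λ·7/(1 + λ·33) = 3.8/87 = 0.04368.
Rearranging, λ(7 − 0.04368×33) = 0.04368, so λ = 0.04368/5.559 = 0.007858 per s.

0.008 per s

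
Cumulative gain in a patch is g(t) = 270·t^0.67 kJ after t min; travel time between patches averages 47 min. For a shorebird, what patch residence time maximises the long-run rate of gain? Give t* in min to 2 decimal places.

Optimal t* satisfies g'(t*) = g(t*)/(T + t*).
g'(t) = 0.67·270·t^-0.33. Setting 0.67·270·t^-0.33 = 270·t^0.67/(47+t) gives 0.67(47+t) = t, so 0.33·t = 0.67×47.
t* = 0.67×47/0.33 = 95.42 min.

95.42 min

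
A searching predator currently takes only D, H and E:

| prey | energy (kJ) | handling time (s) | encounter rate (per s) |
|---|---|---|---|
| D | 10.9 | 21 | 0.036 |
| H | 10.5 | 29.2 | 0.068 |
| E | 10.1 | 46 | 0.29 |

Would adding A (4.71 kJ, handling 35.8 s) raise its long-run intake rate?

No

Intake rate on the current diet: R = (0.036×10.9 + 0.068×10.5 + 0.29×10.1) / (1 + 0.036×21 + 0.068×29.2 + 0.29×46) = 4.035/17.08 = 0.2362 kJ/s.
A: E/h = 4.71/35.8 = 0.1316 kJ/s.
Since 0.1316 < R, time spent handling A is better spent searching.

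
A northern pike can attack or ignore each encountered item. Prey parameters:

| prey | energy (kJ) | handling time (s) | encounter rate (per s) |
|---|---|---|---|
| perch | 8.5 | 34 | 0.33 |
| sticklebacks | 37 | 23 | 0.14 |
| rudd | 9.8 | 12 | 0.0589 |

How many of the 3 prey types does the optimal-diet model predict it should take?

Rank by E/h (kJ/s): sticklebacks 1.61, rudd 0.817, perch 0.25. Include each in turn until the next type's E/h falls below the running intake rate.
Rate on top 1: 1.227. rudd: 0.817 < 1.227 → exclude; stop.
Optimal diet: sticklebacks — 1 of 3 types.

1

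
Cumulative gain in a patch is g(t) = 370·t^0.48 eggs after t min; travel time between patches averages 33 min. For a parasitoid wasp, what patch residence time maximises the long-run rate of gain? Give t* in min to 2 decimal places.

Optimal t* satisfies g'(t*) = g(t*)/(T + t*).
g'(t) = 0.48·370·t^-0.52. Setting 0.48·370·t^-0.52 = 370·t^0.48/(33+t) gives 0.48(33+t) = t, so 0.52·t = 0.48×33.
t* = 0.48×33/0.52 = 30.46 min.

30.46 min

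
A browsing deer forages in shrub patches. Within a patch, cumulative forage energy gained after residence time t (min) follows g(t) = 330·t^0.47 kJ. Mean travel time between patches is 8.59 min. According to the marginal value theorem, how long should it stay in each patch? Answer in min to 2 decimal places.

By the marginal value theorem, leave when the instantaneous gain rate g'(t) equals the habitat-wide average g(t)/(T + t).
g'(t) = 0.47·330·t^-0.53. Setting 0.47·330·t^-0.53 = 330·t^0.47/(8.59+t) gives 0.47(8.59+t) = t, so 0.53·t = 0.47×8.59.
t* = 0.47×8.59/0.53 = 7.618 min.

7.62 min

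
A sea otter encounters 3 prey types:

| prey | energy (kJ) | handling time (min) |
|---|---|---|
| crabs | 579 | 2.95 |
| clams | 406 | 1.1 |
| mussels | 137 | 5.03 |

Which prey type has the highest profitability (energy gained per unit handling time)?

In descending order of E/h:
clams: 406/1.1 = 369 kJ/min
crabs: 579/2.95 = 196 kJ/min
mussels: 137/5.03 = 27.2 kJ/min

clams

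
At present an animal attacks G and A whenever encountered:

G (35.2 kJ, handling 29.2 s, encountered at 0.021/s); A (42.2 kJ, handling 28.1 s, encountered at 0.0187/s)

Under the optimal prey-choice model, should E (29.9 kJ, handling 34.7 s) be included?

Yes

Current rate: (0.021×35.2 + 0.0187×42.2)/(1 + 0.021×29.2 + 0.0187×28.1) = 0.7146 kJ/s.
E: E/h = 29.9/34.7 = 0.8617 kJ/s.
0.8617 > 0.7146, so adding E raises the average — include it.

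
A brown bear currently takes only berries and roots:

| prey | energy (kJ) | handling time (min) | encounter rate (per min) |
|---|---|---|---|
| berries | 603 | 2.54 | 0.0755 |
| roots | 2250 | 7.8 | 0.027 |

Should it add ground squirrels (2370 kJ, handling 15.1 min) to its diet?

Yes

Current rate: (0.0755×603 + 0.027×2250)/(1 + 0.0755×2.54 + 0.027×7.8) = 75.78 kJ/min.
ground squirrels: E/h = 2370/15.1 = 157 kJ/min.
Since 157 > R, including ground squirrels increases the long-run rate.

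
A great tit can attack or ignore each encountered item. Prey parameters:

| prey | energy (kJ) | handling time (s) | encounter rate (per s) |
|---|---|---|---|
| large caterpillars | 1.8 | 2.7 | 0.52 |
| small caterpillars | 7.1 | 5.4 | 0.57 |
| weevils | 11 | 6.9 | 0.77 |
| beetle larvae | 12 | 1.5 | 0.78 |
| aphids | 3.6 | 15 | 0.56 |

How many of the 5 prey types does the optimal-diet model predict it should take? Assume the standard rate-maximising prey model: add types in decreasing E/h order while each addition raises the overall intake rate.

Rank by E/h (kJ/s): beetle larvae 8, weevils 1.59, small caterpillars 1.31, large caterpillars 0.667, aphids 0.24. Include each in turn until the next type's E/h falls below the running intake rate.
Rate on top 1: 4.313. weevils: 1.59 < 4.313 → exclude; stop.
Optimal diet: beetle larvae — 1 of 5 types.

1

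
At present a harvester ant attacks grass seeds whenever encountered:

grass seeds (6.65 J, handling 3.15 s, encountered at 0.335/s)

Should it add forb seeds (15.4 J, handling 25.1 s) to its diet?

No

Intake rate on the current diet: R = (0.335×6.65) / (1 + 0.335×3.15) = 2.228/2.055 = 1.084 J/s.
forb seeds: E/h = 15.4/25.1 = 0.6135 J/s.
0.6135 < 1.084, so adding forb seeds would lower the average — exclude it.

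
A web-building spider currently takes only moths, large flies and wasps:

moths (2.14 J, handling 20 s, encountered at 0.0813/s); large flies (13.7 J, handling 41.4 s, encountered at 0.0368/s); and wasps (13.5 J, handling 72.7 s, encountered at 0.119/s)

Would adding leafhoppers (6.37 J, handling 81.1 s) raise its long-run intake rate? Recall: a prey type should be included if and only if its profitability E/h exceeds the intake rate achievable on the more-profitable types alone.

Intake rate on the current diet: R = (0.0813×2.14 + 0.0368×13.7 + 0.119×13.5) / (1 + 0.0813×20 + 0.0368×41.4 + 0.119×72.7) = 2.285/12.8 = 0.1785 J/s.
Profitability of leafhoppers: 6.37/81.1 = 0.07855 J/s.
Since 0.07855 < R, time spent handling leafhoppers is better spent searching.

No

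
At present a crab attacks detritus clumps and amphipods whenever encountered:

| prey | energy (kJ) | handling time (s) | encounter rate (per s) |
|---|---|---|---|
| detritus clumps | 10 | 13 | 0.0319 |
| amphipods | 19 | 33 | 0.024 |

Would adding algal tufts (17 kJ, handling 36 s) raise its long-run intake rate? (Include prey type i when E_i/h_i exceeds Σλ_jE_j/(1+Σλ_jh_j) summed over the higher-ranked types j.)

Yes

On detritus clumps and amphipods alone, R = ΣλE/(1+Σλh) = 0.775/2.207 = 0.3512 kJ/s.
Profitability of algal tufts: 17/36 = 0.4722 kJ/s.
Since 0.4722 > R, including algal tufts increases the long-run rate.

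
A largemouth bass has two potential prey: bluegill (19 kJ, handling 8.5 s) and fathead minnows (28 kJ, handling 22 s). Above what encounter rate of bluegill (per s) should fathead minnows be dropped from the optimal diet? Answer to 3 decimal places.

Drop fathead minnows once their profitability E₂/h₂ falls below the rate achievable on bluegill alone: E₂/h₂ = λE₁/(1 + λh₁).
Solve for λ: λE₁h₂ = E₂(1 + λh₁) → λ(E₁h₂ − E₂h₁) = E₂ → λ = E₂/(E₁h₂ − E₂h₁).
λ = 28/(19×22 − 28×8.5) = 28/180 = 0.1556 per s.

0.156 per s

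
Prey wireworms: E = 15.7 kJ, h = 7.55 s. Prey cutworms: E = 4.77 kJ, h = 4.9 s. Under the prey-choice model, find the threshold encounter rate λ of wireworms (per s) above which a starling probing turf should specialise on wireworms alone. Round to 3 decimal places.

0.117 per s

Drop cutworms once their profitability E₂/h₂ falls below the rate achievable on wireworms alone: E₂/h₂ = λE₁/(1 + λh₁).
Solve for λ: λE₁h₂ = E₂(1 + λh₁) → λ(E₁h₂ − E₂h₁) = E₂ → λ = E₂/(E₁h₂ − E₂h₁).
λ = 4.77/(15.7×4.9 − 4.77×7.55) = 4.77/40.92 = 0.1166 per s.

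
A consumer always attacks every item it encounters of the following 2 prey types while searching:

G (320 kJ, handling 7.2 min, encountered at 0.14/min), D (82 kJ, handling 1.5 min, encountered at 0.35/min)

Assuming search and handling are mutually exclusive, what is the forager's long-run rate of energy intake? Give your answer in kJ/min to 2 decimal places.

29.02 kJ/min

Energy encountered per unit search time: 0.14×320 + 0.35×82 = 73.5 kJ/min.
Handling time per unit search time: 0.14×7.2 + 0.35×1.5 = 1.533.
Rate = 73.5/(1 + 1.533) = 29.02 kJ/min.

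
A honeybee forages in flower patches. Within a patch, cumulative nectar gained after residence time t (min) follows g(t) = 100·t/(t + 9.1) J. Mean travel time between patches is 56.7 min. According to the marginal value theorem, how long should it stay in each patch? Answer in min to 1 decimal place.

22.7 min

Optimal t* satisfies g'(t*) = g(t*)/(T + t*).
g'(t) = 100·9.1/(t + 9.1)². Setting 100·9.1/(t+9.1)² = 100t/[(t+9.1)(56.7+t)] gives 9.1(56.7+t) = t(t+9.1), so t² = 9.1×56.7 = 516.
t* = √516 = 22.71 min.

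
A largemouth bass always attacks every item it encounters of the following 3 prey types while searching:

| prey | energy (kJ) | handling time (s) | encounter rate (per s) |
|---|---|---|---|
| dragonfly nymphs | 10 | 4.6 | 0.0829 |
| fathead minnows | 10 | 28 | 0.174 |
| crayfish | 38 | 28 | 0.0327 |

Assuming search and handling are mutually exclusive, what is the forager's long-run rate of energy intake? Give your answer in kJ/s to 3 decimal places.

0.532 kJ/s

R = (0.0829×10 + 0.174×10 + 0.0327×38) / (1 + 0.0829×4.6 + 0.174×28 + 0.0327×28) = 3.812/7.169 = 0.5317 kJ/s.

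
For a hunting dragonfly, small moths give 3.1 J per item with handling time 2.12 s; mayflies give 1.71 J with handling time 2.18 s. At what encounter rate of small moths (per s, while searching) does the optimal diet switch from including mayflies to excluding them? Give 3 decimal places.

At the threshold, the rate on small moths alone equals the profitability of mayflies: λ·3.1/(1 + λ·2.12) = 1.71/2.18 = 0.7844.
Rearranging, λ(3.1 − 0.7844×2.12) = 0.7844, so λ = 0.7844/1.437 = 0.5458 per s.

0.546 per s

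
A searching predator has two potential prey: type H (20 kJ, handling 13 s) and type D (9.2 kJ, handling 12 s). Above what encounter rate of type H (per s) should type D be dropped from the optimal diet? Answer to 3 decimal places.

The zero-one rule: include type D iff E₂/h₂ > λE₁/(1+λh₁). Equality gives the switch point.
λE₁h₂ = E₂ + λE₂h₁ ⇒ λ = E₂/(E₁h₂ − E₂h₁) = 9.2/(240 − 119.6) = 0.07641 per s.

0.076 per s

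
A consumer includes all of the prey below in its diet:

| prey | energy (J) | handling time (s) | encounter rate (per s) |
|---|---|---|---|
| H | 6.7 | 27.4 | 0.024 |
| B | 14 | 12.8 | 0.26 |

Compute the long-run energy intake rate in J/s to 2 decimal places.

0.76 J/s

R = (0.024×6.7 + 0.26×14) / (1 + 0.024×27.4 + 0.26×12.8) = 3.801/4.986 = 0.7624 J/s.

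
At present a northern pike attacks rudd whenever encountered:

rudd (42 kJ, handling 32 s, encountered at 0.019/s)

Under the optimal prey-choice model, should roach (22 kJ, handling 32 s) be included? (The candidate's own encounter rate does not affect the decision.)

Current rate: (0.019×42)/(1 + 0.019×32) = 0.4963 kJ/s.
Profitability of roach: 22/32 = 0.6875 kJ/s.
0.6875 > 0.4963, so adding roach raises the average — include it.

Yes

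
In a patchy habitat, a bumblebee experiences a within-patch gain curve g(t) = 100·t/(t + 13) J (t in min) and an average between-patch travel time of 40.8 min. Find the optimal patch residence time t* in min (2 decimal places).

Optimal t* satisfies g'(t*) = g(t*)/(T + t*).
g'(t) = 100·13/(t + 13)². Setting 100·13/(t+13)² = 100t/[(t+13)(40.8+t)] gives 13(40.8+t) = t(t+13), so t² = 13×40.8 = 530.4.
t* = √530.4 = 23.03 min.

23.03 min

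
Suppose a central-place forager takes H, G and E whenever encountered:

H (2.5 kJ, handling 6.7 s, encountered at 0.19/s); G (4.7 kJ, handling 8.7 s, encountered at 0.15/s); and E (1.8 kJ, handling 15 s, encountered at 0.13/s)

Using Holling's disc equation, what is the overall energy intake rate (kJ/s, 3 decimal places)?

Energy encountered per unit search time: 0.19×2.5 + 0.15×4.7 + 0.13×1.8 = 1.414 kJ/s.
Handling time per unit search time: 0.19×6.7 + 0.15×8.7 + 0.13×15 = 4.528.
Rate = 1.414/(1 + 4.528) = 0.2558 kJ/s.

0.256 kJ/s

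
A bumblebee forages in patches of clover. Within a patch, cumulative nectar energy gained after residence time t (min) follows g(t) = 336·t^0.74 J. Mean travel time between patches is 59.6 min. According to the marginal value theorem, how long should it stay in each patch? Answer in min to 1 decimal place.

Maximise g(t)/(T+t): set derivative to zero → g'(t)(T+t) = g(t).
g'(t) = 0.74·336·t^-0.26. Setting 0.74·336·t^-0.26 = 336·t^0.74/(59.6+t) gives 0.74(59.6+t) = t, so 0.26·t = 0.74×59.6.
t* = 0.74×59.6/0.26 = 169.6 min.

169.6 min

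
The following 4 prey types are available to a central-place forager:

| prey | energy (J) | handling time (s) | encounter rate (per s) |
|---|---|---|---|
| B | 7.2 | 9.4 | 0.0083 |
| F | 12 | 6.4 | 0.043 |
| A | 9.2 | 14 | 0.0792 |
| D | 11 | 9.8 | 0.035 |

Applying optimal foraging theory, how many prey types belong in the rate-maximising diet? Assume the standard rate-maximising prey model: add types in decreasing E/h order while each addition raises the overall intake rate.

E/h in descending order: F 1.88, D 1.12, B 0.766, A 0.657 J/s. The optimal diet is the largest prefix of this list for which every included type satisfies E_i/h_i > R on the types above it.
Rate on top 1: 0.4046. D: 1.12 > 0.4046 → include.
Rate on top 2: 0.5568. B: 0.766 > 0.5568 → include.
Rate on top 3: 0.5664. A: 0.657 > 0.5664 → include.
Optimal diet: F, D, B, A — 4 of 4 types.

4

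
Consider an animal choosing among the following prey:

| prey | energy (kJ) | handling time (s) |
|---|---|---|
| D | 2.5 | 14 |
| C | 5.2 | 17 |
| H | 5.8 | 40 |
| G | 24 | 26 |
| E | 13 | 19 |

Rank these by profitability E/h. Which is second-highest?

E

Profitability E/h (kJ/s): D = 2.5/14 = 0.179, C = 5.2/17 = 0.306, H = 5.8/40 = 0.145, G = 24/26 = 0.923, E = 13/19 = 0.684.
Ranked: G > E > C > D > H.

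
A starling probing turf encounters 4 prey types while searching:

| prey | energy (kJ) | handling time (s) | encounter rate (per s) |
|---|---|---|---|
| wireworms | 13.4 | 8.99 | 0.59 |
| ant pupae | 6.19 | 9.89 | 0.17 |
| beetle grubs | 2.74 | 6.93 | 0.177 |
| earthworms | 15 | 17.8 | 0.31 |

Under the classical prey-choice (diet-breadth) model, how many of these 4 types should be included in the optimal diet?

Rank by E/h (kJ/s): wireworms 1.49, earthworms 0.843, ant pupae 0.626, beetle grubs 0.395. Include each in turn until the next type's E/h falls below the running intake rate.
Rate on top 1: 1.254. earthworms: 0.843 < 1.254 → exclude; stop.
Optimal diet: wireworms — 1 of 4 types.

1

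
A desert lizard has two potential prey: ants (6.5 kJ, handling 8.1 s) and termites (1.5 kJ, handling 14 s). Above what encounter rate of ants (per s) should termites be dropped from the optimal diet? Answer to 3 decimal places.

0.019 per s

The zero-one rule: include termites iff E₂/h₂ > λE₁/(1+λh₁). Equality gives the switch point.
λE₁h₂ = E₂ + λE₂h₁ ⇒ λ = E₂/(E₁h₂ − E₂h₁) = 1.5/(91 − 12.15) = 0.01902 per s.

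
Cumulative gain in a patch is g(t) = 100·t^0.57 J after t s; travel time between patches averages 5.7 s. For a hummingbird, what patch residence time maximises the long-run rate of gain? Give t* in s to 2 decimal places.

By the marginal value theorem, leave when the instantaneous gain rate g'(t) equals the habitat-wide average g(t)/(T + t).
g'(t) = 0.57·100·t^-0.43. Setting 0.57·100·t^-0.43 = 100·t^0.57/(5.7+t) gives 0.57(5.7+t) = t, so 0.43·t = 0.57×5.7.
t* = 0.57×5.7/0.43 = 7.556 s.

7.56 s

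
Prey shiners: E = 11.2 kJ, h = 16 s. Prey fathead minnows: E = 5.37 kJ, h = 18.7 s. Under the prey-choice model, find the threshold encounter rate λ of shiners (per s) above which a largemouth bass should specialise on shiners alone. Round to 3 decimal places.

Drop fathead minnows once their profitability E₂/h₂ falls below the rate achievable on shiners alone: E₂/h₂ = λE₁/(1 + λh₁).
Solve for λ: λE₁h₂ = E₂(1 + λh₁) → λ(E₁h₂ − E₂h₁) = E₂ → λ = E₂/(E₁h₂ − E₂h₁).
λ = 5.37/(11.2×18.7 − 5.37×16) = 5.37/123.5 = 0.04347 per s.

0.043 per s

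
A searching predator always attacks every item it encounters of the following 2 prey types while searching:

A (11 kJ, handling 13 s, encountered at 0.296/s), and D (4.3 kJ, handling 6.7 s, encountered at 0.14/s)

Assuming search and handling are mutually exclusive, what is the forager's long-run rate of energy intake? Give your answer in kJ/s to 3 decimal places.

R = Σλ_iE_i / (1 + Σλ_ih_i)
Numerator: 0.296×11 + 0.14×4.3 = 3.858
Denominator: 1 + 0.296×13 + 0.14×6.7 = 5.786
R = 3.858/5.786 = 0.6668 kJ/s

0.667 kJ/s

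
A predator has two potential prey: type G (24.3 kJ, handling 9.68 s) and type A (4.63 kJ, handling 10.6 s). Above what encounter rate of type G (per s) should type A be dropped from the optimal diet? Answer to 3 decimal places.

0.022 per s

At the threshold, the rate on type G alone equals the profitability of type A: λ·24.3/(1 + λ·9.68) = 4.63/10.6 = 0.4368.
Rearranging, λ(24.3 − 0.4368×9.68) = 0.4368, so λ = 0.4368/20.07 = 0.02176 per s.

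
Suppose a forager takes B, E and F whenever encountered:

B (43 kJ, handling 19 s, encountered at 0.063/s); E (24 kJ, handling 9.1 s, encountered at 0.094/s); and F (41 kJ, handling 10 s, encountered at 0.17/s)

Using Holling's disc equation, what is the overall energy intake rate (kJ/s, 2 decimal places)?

2.51 kJ/s

Energy encountered per unit search time: 0.063×43 + 0.094×24 + 0.17×41 = 11.94 kJ/s.
Handling time per unit search time: 0.063×19 + 0.094×9.1 + 0.17×10 = 3.752.
Rate = 11.94/(1 + 3.752) = 2.511 kJ/s.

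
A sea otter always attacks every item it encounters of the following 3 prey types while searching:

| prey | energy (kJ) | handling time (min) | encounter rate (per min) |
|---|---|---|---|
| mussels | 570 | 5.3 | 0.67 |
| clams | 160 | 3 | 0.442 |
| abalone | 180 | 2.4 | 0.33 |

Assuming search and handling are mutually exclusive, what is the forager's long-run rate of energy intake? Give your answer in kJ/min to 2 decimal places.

76.78 kJ/min

R = Σλ_iE_i / (1 + Σλ_ih_i)
Numerator: 0.67×570 + 0.442×160 + 0.33×180 = 512
Denominator: 1 + 0.67×5.3 + 0.442×3 + 0.33×2.4 = 6.669
R = 512/6.669 = 76.78 kJ/min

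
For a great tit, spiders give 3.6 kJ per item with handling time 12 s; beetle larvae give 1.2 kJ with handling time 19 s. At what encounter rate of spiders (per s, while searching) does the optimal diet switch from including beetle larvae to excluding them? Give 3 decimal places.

Drop beetle larvae once their profitability E₂/h₂ falls below the rate achievable on spiders alone: E₂/h₂ = λE₁/(1 + λh₁).
Solve for λ: λE₁h₂ = E₂(1 + λh₁) → λ(E₁h₂ − E₂h₁) = E₂ → λ = E₂/(E₁h₂ − E₂h₁).
λ = 1.2/(3.6×19 − 1.2×12) = 1.2/54 = 0.02222 per s.

0.022 per s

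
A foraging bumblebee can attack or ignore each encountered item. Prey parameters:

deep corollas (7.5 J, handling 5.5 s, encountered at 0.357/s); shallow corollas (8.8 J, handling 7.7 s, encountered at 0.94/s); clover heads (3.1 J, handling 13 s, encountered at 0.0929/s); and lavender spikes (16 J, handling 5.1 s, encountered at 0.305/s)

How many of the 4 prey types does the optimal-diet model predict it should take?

Rank by E/h (J/s): lavender spikes 3.14, deep corollas 1.36, shallow corollas 1.14, clover heads 0.238. Include each in turn until the next type's E/h falls below the running intake rate.
Rate on top 1: 1.91. deep corollas: 1.36 < 1.91 → exclude; stop.
Optimal diet: lavender spikes — 1 of 4 types.

1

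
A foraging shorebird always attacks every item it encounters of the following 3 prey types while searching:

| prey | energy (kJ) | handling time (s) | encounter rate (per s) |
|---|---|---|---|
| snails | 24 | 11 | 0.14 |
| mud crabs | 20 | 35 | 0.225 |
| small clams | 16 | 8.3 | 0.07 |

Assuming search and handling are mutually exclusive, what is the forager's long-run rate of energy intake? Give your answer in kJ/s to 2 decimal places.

0.82 kJ/s

R = Σλ_iE_i / (1 + Σλ_ih_i)
Numerator: 0.14×24 + 0.225×20 + 0.07×16 = 8.98
Denominator: 1 + 0.14×11 + 0.225×35 + 0.07×8.3 = 11
R = 8.98/11 = 0.8167 kJ/s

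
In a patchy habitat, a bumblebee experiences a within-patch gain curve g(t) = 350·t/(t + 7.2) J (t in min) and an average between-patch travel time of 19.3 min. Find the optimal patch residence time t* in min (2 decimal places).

11.79 min

Maximise g(t)/(T+t): set derivative to zero → g'(t)(T+t) = g(t).
g'(t) = 350·7.2/(t + 7.2)². Setting 350·7.2/(t+7.2)² = 350t/[(t+7.2)(19.3+t)] gives 7.2(19.3+t) = t(t+7.2), so t² = 7.2×19.3 = 139.
t* = √139 = 11.79 min.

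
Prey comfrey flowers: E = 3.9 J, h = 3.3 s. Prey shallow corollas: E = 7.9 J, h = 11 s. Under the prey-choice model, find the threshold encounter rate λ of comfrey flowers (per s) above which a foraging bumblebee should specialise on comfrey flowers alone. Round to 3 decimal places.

0.469 per s

The zero-one rule: include shallow corollas iff E₂/h₂ > λE₁/(1+λh₁). Equality gives the switch point.
λE₁h₂ = E₂ + λE₂h₁ ⇒ λ = E₂/(E₁h₂ − E₂h₁) = 7.9/(42.9 − 26.07) = 0.4694 per s.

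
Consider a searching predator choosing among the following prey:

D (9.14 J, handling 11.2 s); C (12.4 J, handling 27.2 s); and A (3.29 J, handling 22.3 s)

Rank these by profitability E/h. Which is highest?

D

Profitability E/h (J/s): D = 9.14/11.2 = 0.816, C = 12.4/27.2 = 0.456, A = 3.29/22.3 = 0.148.
Ranked: D > C > A.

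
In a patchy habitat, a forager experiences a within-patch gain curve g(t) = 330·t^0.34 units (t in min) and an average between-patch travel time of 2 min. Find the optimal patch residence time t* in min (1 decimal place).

Maximise g(t)/(T+t): set derivative to zero → g'(t)(T+t) = g(t).
g'(t) = 0.34·330·t^-0.66. Setting 0.34·330·t^-0.66 = 330·t^0.34/(2+t) gives 0.34(2+t) = t, so 0.66·t = 0.34×2.
t* = 0.34×2/0.66 = 1.03 min.

1.0 min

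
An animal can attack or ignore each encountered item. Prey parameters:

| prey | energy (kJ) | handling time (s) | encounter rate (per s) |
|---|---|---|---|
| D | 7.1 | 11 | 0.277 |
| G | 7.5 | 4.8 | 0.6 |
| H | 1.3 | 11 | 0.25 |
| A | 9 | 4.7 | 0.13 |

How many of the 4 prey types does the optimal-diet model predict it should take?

Profitabilities (E/h, kJ/s): A 1.91, G 1.56, D 0.645, H 0.118. Add prey in this order while the next type's profitability exceeds the intake rate on those already taken.
Rate on top 1: 0.7263. G: 1.56 > 0.7263 → include.
Rate on top 2: 1.263. D: 0.645 < 1.263 → exclude; stop.
Optimal diet: A, G — 2 of 4 types.

2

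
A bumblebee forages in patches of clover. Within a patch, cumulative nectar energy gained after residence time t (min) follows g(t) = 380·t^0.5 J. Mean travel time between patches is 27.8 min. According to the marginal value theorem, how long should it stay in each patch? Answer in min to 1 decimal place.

Maximise g(t)/(T+t): set derivative to zero → g'(t)(T+t) = g(t).
g'(t) = 0.5·380·t^-0.5. Setting 0.5·380·t^-0.5 = 380·t^0.5/(27.8+t) gives 0.5(27.8+t) = t, so 0.50·t = 0.5×27.8.
t* = 0.5×27.8/0.50 = 27.8 min.

27.8 min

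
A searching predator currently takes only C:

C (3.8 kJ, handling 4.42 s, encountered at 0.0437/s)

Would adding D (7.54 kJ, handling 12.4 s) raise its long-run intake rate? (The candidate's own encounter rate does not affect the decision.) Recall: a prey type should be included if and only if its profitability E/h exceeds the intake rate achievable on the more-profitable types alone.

Current rate: (0.0437×3.8)/(1 + 0.0437×4.42) = 0.1392 kJ/s.
Profitability of D: 7.54/12.4 = 0.6081 kJ/s.
0.6081 > 0.1392, so adding D raises the average — include it.

Yes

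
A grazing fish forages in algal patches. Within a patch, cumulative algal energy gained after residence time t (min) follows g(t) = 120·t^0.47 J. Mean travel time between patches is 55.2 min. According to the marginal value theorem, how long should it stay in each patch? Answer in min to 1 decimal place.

Optimal t* satisfies g'(t*) = g(t*)/(T + t*).
g'(t) = 0.47·120·t^-0.53. Setting 0.47·120·t^-0.53 = 120·t^0.47/(55.2+t) gives 0.47(55.2+t) = t, so 0.53·t = 0.47×55.2.
t* = 0.47×55.2/0.53 = 48.95 min.

49.0 min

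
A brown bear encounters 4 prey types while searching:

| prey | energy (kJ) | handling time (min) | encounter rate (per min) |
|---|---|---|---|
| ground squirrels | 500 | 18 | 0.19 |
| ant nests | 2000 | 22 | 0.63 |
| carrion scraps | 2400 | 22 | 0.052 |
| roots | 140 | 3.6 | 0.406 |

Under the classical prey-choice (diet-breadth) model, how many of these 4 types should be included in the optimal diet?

2

Profitabilities (E/h, kJ/min): carrion scraps 109, ant nests 90.9, roots 38.9, ground squirrels 27.8. Add prey in this order while the next type's profitability exceeds the intake rate on those already taken.
Rate on top 1: 58.21. ant nests: 90.9 > 58.21 → include.
Rate on top 2: 86.53. roots: 38.9 < 86.53 → exclude; stop.
Optimal diet: carrion scraps, ant nests — 2 of 4 types.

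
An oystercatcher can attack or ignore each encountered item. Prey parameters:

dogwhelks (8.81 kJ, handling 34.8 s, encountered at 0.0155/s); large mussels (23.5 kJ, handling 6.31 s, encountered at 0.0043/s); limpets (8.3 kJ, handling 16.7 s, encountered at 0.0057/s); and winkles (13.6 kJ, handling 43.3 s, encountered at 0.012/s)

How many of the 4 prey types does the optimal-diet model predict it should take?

4

E/h in descending order: large mussels 3.72, limpets 0.497, winkles 0.314, dogwhelks 0.253 kJ/s. The optimal diet is the largest prefix of this list for which every included type satisfies E_i/h_i > R on the types above it.
Rate on top 1: 0.09838. limpets: 0.497 > 0.09838 → include.
Rate on top 2: 0.1322. winkles: 0.314 > 0.1322 → include.
Rate on top 3: 0.1898. dogwhelks: 0.253 > 0.1898 → include.
Optimal diet: large mussels, limpets, winkles, dogwhelks — 4 of 4 types.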